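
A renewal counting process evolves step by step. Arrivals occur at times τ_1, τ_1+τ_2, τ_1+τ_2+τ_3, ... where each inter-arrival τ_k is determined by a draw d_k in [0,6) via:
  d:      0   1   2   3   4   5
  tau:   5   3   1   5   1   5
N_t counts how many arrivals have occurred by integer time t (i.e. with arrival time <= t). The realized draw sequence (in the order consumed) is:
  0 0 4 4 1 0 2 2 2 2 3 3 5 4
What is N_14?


draw d_1=0: τ_1=5, arrival time A_1=5
draw d_2=0: τ_2=5, arrival time A_2=10
draw d_3=4: τ_3=1, arrival time A_3=11
draw d_4=4: τ_4=1, arrival time A_4=12
draw d_5=1: τ_5=3, arrival time A_5=15
draw d_6=0: τ_6=5, arrival time A_6=20
draw d_7=2: τ_7=1, arrival time A_7=21
draw d_8=2: τ_8=1, arrival time A_8=22
draw d_9=2: τ_9=1, arrival time A_9=23
draw d_10=2: τ_10=1, arrival time A_10=24
draw d_11=3: τ_11=5, arrival time A_11=29
draw d_12=3: τ_12=5, arrival time A_12=34
draw d_13=5: τ_13=5, arrival time A_13=39
draw d_14=4: τ_14=1, arrival time A_14=40
N_t over t=0..14: 0:0 1:0 2:0 3:0 4:0 5:1 6:1 7:1 8:1 9:1 10:2 11:3 12:4 13:4 14:4

4


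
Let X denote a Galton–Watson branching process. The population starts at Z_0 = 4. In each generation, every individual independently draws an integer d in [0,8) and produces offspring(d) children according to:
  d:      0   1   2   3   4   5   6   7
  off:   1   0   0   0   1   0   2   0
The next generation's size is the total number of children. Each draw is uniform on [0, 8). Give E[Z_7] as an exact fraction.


Outcome values over d=0..7: [1, 0, 0, 0, 1, 0, 2, 0]
Σy = 4, Σy² = 6, M = 8
μ = 4/8 = 1/2,  σ² = 6/8 − (1/2)² = 1/2
E[Z_0] = 4
E[Z_1] = 1/2·E[Z_0] = 2
E[Z_2] = 1/2·E[Z_1] = 1
E[Z_3] = 1/2·E[Z_2] = 1/2
E[Z_4] = 1/2·E[Z_3] = 1/4
E[Z_5] = 1/2·E[Z_4] = 1/8
E[Z_6] = 1/2·E[Z_5] = 1/16
E[Z_7] = 1/2·E[Z_6] = 1/32

1/32


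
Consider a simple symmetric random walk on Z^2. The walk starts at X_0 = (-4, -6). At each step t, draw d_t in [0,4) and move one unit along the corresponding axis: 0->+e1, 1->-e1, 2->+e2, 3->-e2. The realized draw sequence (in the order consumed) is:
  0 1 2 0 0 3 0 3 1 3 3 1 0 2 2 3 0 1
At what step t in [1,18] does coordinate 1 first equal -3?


1

t=0: X=(-4, -6), d=0 → +e1, X_1=(-3, -6)
t=1: X=(-3, -6), d=1 → -e1, X_2=(-4, -6)
t=2: X=(-4, -6), d=2 → +e2, X_3=(-4, -5)
t=3: X=(-4, -5), d=0 → +e1, X_4=(-3, -5)
t=4: X=(-3, -5), d=0 → +e1, X_5=(-2, -5)
t=5: X=(-2, -5), d=3 → -e2, X_6=(-2, -6)
t=6: X=(-2, -6), d=0 → +e1, X_7=(-1, -6)
t=7: X=(-1, -6), d=3 → -e2, X_8=(-1, -7)
t=8: X=(-1, -7), d=1 → -e1, X_9=(-2, -7)
t=9: X=(-2, -7), d=3 → -e2, X_10=(-2, -8)
t=10: X=(-2, -8), d=3 → -e2, X_11=(-2, -9)
t=11: X=(-2, -9), d=1 → -e1, X_12=(-3, -9)
t=12: X=(-3, -9), d=0 → +e1, X_13=(-2, -9)
t=13: X=(-2, -9), d=2 → +e2, X_14=(-2, -8)
t=14: X=(-2, -8), d=2 → +e2, X_15=(-2, -7)
t=15: X=(-2, -7), d=3 → -e2, X_16=(-2, -8)
t=16: X=(-2, -8), d=0 → +e1, X_17=(-1, -8)
t=17: X=(-1, -8), d=1 → -e1, X_18=(-2, -8)


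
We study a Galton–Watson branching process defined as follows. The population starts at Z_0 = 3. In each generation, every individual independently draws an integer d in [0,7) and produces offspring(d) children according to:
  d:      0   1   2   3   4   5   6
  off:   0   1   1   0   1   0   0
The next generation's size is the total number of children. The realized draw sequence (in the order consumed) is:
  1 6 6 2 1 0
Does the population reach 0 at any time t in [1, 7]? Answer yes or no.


yes

gen 0: Z_0=3, draws=[1, 6, 6], offspring=[1, 0, 0], Z_1=1
gen 1: Z_1=1, draws=[2], offspring=[1], Z_2=1
gen 2: Z_2=1, draws=[1], offspring=[1], Z_3=1
gen 3: Z_3=1, draws=[0], offspring=[0], Z_4=0
gen 4: Z_4=0, draws=[], offspring=[], Z_5=0
gen 5: Z_5=0, draws=[], offspring=[], Z_6=0
gen 6: Z_6=0, draws=[], offspring=[], Z_7=0


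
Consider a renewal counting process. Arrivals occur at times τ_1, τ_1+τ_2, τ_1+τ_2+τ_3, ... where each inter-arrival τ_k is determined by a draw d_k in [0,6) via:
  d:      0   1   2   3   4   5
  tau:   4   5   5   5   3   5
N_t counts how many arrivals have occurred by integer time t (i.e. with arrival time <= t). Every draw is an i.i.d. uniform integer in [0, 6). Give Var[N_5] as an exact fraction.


0

Inter-arrival values over d=0..5: [4, 5, 5, 5, 3, 5]
Each d has probability 1/6, so the pmf of τ is: f(3) = 1/6, f(4) = 1/6, f(5) = 2/3
Let p_n(j) = P(N_n = j), with p_0 = [1]. Condition on τ_1: p_n(0) = P(τ > n), and for j >= 1, p_n(j) = Σ_{k<=n} f(k)·p_{n−k}(j−1)
p_1 = [1]  (j = 0)
p_2 = [1]  (j = 0)
p_3 = [5/6, 1/6]  (j = 0..1)
p_4 = [2/3, 1/3]  (j = 0..1)
p_5 = [0, 1]  (j = 0..1)
E[N_5] = Σ j·p_5(j) = 1;  E[N_5²] = Σ j²·p_5(j) = 1
Var[N_5] = 1 − (1)² = 0


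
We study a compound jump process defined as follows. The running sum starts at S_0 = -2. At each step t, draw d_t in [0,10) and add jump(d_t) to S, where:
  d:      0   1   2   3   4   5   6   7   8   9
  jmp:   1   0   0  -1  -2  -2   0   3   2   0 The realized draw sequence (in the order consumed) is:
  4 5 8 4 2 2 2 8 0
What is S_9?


-3

t=0: S=-2, d=4, jump=-2, S_1=-4
t=1: S=-4, d=5, jump=-2, S_2=-6
t=2: S=-6, d=8, jump=2, S_3=-4
t=3: S=-4, d=4, jump=-2, S_4=-6
t=4: S=-6, d=2, jump=0, S_5=-6
t=5: S=-6, d=2, jump=0, S_6=-6
t=6: S=-6, d=2, jump=0, S_7=-6
t=7: S=-6, d=8, jump=2, S_8=-4
t=8: S=-4, d=0, jump=1, S_9=-3


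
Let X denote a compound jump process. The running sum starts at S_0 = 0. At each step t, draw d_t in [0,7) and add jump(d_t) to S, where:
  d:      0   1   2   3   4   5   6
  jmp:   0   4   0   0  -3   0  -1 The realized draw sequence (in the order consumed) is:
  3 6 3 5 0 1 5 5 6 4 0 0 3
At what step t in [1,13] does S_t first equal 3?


t=0: S=0, d=3, jump=0, S_1=0
t=1: S=0, d=6, jump=-1, S_2=-1
t=2: S=-1, d=3, jump=0, S_3=-1
t=3: S=-1, d=5, jump=0, S_4=-1
t=4: S=-1, d=0, jump=0, S_5=-1
t=5: S=-1, d=1, jump=4, S_6=3
t=6: S=3, d=5, jump=0, S_7=3
t=7: S=3, d=5, jump=0, S_8=3
t=8: S=3, d=6, jump=-1, S_9=2
t=9: S=2, d=4, jump=-3, S_10=-1
t=10: S=-1, d=0, jump=0, S_11=-1
t=11: S=-1, d=0, jump=0, S_12=-1
t=12: S=-1, d=3, jump=0, S_13=-1

6


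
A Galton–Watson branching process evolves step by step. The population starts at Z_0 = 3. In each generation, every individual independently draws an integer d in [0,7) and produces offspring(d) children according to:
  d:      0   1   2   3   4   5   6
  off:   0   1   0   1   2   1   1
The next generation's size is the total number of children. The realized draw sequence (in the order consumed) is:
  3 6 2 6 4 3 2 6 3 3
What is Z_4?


gen 0: Z_0=3, draws=[3, 6, 2], offspring=[1, 1, 0], Z_1=2
gen 1: Z_1=2, draws=[6, 4], offspring=[1, 2], Z_2=3
gen 2: Z_2=3, draws=[3, 2, 6], offspring=[1, 0, 1], Z_3=2
gen 3: Z_3=2, draws=[3, 3], offspring=[1, 1], Z_4=2

2


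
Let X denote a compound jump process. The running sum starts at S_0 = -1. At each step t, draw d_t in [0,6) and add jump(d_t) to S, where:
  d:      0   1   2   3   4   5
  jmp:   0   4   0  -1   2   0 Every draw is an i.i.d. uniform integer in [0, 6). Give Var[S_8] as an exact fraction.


Outcome values over d=0..5: [0, 4, 0, -1, 2, 0]
Σy = 5, Σy² = 21, M = 6
μ = 5/6 = 5/6,  σ² = 21/6 − (5/6)² = 101/36
Independent increments: Var[S_8] = 8·σ² = 8·(101/36) = 202/9

202/9


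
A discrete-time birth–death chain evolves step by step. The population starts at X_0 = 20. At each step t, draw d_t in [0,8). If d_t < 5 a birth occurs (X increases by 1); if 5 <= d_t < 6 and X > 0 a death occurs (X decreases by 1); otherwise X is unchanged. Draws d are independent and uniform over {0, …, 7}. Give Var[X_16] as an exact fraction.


8

X can drop by at most 1 per step and X_0 = 20 > T = 16, so X_t >= 20 − t >= 4 > 0 for every t <= 16: the floor at 0 (the 'and X > 0' condition) never binds. Hence X_16 = X_0 + Σ_{t<16} Y_t with i.i.d. increments Y_t = y(d_t) ∈ {+1, −1, 0}.
Outcome values over d=0..7: [1, 1, 1, 1, 1, -1, 0, 0]
Σy = 4, Σy² = 6, M = 8
μ = 4/8 = 1/2,  σ² = 6/8 − (1/2)² = 1/2
Independent increments: Var[X_16] = 16·σ² = 16·(1/2) = 8


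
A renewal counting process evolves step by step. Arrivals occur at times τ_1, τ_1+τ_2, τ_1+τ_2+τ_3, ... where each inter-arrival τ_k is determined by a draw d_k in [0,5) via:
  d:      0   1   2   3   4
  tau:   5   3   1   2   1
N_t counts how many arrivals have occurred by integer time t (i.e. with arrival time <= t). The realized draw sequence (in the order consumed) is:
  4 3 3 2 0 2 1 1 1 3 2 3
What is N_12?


6

draw d_1=4: τ_1=1, arrival time A_1=1
draw d_2=3: τ_2=2, arrival time A_2=3
draw d_3=3: τ_3=2, arrival time A_3=5
draw d_4=2: τ_4=1, arrival time A_4=6
draw d_5=0: τ_5=5, arrival time A_5=11
draw d_6=2: τ_6=1, arrival time A_6=12
draw d_7=1: τ_7=3, arrival time A_7=15
draw d_8=1: τ_8=3, arrival time A_8=18
draw d_9=1: τ_9=3, arrival time A_9=21
draw d_10=3: τ_10=2, arrival time A_10=23
draw d_11=2: τ_11=1, arrival time A_11=24
draw d_12=3: τ_12=2, arrival time A_12=26
N_t over t=0..12: 0:0 1:1 2:1 3:2 4:2 5:3 6:4 7:4 8:4 9:4 10:4 11:5 12:6


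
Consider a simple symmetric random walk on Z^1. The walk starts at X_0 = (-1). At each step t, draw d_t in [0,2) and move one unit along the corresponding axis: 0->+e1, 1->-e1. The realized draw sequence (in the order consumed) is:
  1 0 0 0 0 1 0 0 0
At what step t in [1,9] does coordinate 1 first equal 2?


t=0: X=(-1), d=1 → -e1, X_1=(-2)
t=1: X=(-2), d=0 → +e1, X_2=(-1)
t=2: X=(-1), d=0 → +e1, X_3=(0)
t=3: X=(0), d=0 → +e1, X_4=(1)
t=4: X=(1), d=0 → +e1, X_5=(2)
t=5: X=(2), d=1 → -e1, X_6=(1)
t=6: X=(1), d=0 → +e1, X_7=(2)
t=7: X=(2), d=0 → +e1, X_8=(3)
t=8: X=(3), d=0 → +e1, X_9=(4)

5


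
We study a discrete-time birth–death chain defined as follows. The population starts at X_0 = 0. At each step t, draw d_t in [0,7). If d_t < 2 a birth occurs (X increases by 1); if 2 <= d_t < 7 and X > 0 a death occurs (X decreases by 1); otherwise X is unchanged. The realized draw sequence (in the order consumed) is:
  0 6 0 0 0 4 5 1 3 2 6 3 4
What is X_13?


t=0: X=0, d=0 → birth, X_1=1
t=1: X=1, d=6 → death, X_2=0
t=2: X=0, d=0 → birth, X_3=1
t=3: X=1, d=0 → birth, X_4=2
t=4: X=2, d=0 → birth, X_5=3
t=5: X=3, d=4 → death, X_6=2
t=6: X=2, d=5 → death, X_7=1
t=7: X=1, d=1 → birth, X_8=2
t=8: X=2, d=3 → death, X_9=1
t=9: X=1, d=2 → death, X_10=0
t=10: X=0, d=6 → hold, X_11=0
t=11: X=0, d=3 → hold, X_12=0
t=12: X=0, d=4 → hold, X_13=0

0


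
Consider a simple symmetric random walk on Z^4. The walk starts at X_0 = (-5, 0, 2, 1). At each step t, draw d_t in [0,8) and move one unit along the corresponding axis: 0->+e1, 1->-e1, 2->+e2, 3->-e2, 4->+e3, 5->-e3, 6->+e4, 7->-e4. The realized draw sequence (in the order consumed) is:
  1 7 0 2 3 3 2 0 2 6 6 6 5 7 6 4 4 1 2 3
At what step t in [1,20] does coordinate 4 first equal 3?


t=0: X=(-5, 0, 2, 1), d=1 → -e1, X_1=(-6, 0, 2, 1)
t=1: X=(-6, 0, 2, 1), d=7 → -e4, X_2=(-6, 0, 2, 0)
t=2: X=(-6, 0, 2, 0), d=0 → +e1, X_3=(-5, 0, 2, 0)
t=3: X=(-5, 0, 2, 0), d=2 → +e2, X_4=(-5, 1, 2, 0)
t=4: X=(-5, 1, 2, 0), d=3 → -e2, X_5=(-5, 0, 2, 0)
t=5: X=(-5, 0, 2, 0), d=3 → -e2, X_6=(-5, -1, 2, 0)
t=6: X=(-5, -1, 2, 0), d=2 → +e2, X_7=(-5, 0, 2, 0)
t=7: X=(-5, 0, 2, 0), d=0 → +e1, X_8=(-4, 0, 2, 0)
t=8: X=(-4, 0, 2, 0), d=2 → +e2, X_9=(-4, 1, 2, 0)
t=9: X=(-4, 1, 2, 0), d=6 → +e4, X_10=(-4, 1, 2, 1)
t=10: X=(-4, 1, 2, 1), d=6 → +e4, X_11=(-4, 1, 2, 2)
t=11: X=(-4, 1, 2, 2), d=6 → +e4, X_12=(-4, 1, 2, 3)
t=12: X=(-4, 1, 2, 3), d=5 → -e3, X_13=(-4, 1, 1, 3)
t=13: X=(-4, 1, 1, 3), d=7 → -e4, X_14=(-4, 1, 1, 2)
t=14: X=(-4, 1, 1, 2), d=6 → +e4, X_15=(-4, 1, 1, 3)
t=15: X=(-4, 1, 1, 3), d=4 → +e3, X_16=(-4, 1, 2, 3)
t=16: X=(-4, 1, 2, 3), d=4 → +e3, X_17=(-4, 1, 3, 3)
t=17: X=(-4, 1, 3, 3), d=1 → -e1, X_18=(-5, 1, 3, 3)
t=18: X=(-5, 1, 3, 3), d=2 → +e2, X_19=(-5, 2, 3, 3)
t=19: X=(-5, 2, 3, 3), d=3 → -e2, X_20=(-5, 1, 3, 3)

12


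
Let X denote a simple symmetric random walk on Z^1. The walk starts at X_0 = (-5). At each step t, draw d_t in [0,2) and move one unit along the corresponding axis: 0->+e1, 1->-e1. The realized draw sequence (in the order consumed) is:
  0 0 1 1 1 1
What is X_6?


t=0: X=(-5), d=0 → +e1, X_1=(-4)
t=1: X=(-4), d=0 → +e1, X_2=(-3)
t=2: X=(-3), d=1 → -e1, X_3=(-4)
t=3: X=(-4), d=1 → -e1, X_4=(-5)
t=4: X=(-5), d=1 → -e1, X_5=(-6)
t=5: X=(-6), d=1 → -e1, X_6=(-7)

(-7)


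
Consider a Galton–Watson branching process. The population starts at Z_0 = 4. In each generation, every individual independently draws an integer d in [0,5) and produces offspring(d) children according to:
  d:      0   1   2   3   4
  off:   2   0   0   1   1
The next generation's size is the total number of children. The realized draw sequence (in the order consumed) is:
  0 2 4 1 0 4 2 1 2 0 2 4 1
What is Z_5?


0

gen 0: Z_0=4, draws=[0, 2, 4, 1], offspring=[2, 0, 1, 0], Z_1=3
gen 1: Z_1=3, draws=[0, 4, 2], offspring=[2, 1, 0], Z_2=3
gen 2: Z_2=3, draws=[1, 2, 0], offspring=[0, 0, 2], Z_3=2
gen 3: Z_3=2, draws=[2, 4], offspring=[0, 1], Z_4=1
gen 4: Z_4=1, draws=[1], offspring=[0], Z_5=0


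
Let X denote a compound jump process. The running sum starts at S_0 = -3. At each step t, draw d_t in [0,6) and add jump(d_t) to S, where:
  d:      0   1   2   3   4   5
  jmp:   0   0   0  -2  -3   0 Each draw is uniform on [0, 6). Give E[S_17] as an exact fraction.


Outcome values over d=0..5: [0, 0, 0, -2, -3, 0]
Σy = -5, Σy² = 13, M = 6
μ = -5/6 = -5/6,  σ² = 13/6 − (-5/6)² = 53/36
E[S_17] = -3 + 17·(-5/6) = -103/6

-103/6


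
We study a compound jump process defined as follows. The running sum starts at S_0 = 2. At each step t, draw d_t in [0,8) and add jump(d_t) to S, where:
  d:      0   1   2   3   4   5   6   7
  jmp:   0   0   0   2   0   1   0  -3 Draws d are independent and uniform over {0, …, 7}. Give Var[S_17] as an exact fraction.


Outcome values over d=0..7: [0, 0, 0, 2, 0, 1, 0, -3]
Σy = 0, Σy² = 14, M = 8
μ = 0/8 = 0,  σ² = 14/8 − (0)² = 7/4
Independent increments: Var[S_17] = 17·σ² = 17·(7/4) = 119/4

119/4


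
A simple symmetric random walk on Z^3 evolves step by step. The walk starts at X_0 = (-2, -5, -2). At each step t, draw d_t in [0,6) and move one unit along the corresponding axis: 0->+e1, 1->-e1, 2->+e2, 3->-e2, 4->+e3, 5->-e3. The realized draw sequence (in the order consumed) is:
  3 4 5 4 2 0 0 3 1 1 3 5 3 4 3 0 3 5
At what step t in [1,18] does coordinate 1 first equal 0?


7

t=0: X=(-2, -5, -2), d=3 → -e2, X_1=(-2, -6, -2)
t=1: X=(-2, -6, -2), d=4 → +e3, X_2=(-2, -6, -1)
t=2: X=(-2, -6, -1), d=5 → -e3, X_3=(-2, -6, -2)
t=3: X=(-2, -6, -2), d=4 → +e3, X_4=(-2, -6, -1)
t=4: X=(-2, -6, -1), d=2 → +e2, X_5=(-2, -5, -1)
t=5: X=(-2, -5, -1), d=0 → +e1, X_6=(-1, -5, -1)
t=6: X=(-1, -5, -1), d=0 → +e1, X_7=(0, -5, -1)
t=7: X=(0, -5, -1), d=3 → -e2, X_8=(0, -6, -1)
t=8: X=(0, -6, -1), d=1 → -e1, X_9=(-1, -6, -1)
t=9: X=(-1, -6, -1), d=1 → -e1, X_10=(-2, -6, -1)
t=10: X=(-2, -6, -1), d=3 → -e2, X_11=(-2, -7, -1)
t=11: X=(-2, -7, -1), d=5 → -e3, X_12=(-2, -7, -2)
t=12: X=(-2, -7, -2), d=3 → -e2, X_13=(-2, -8, -2)
t=13: X=(-2, -8, -2), d=4 → +e3, X_14=(-2, -8, -1)
t=14: X=(-2, -8, -1), d=3 → -e2, X_15=(-2, -9, -1)
t=15: X=(-2, -9, -1), d=0 → +e1, X_16=(-1, -9, -1)
t=16: X=(-1, -9, -1), d=3 → -e2, X_17=(-1, -10, -1)
t=17: X=(-1, -10, -1), d=5 → -e3, X_18=(-1, -10, -2)


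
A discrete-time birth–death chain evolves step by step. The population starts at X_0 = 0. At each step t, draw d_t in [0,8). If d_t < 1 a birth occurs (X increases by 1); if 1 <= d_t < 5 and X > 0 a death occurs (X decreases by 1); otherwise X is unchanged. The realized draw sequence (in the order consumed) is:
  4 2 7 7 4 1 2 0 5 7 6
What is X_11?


1

t=0: X=0, d=4 → hold, X_1=0
t=1: X=0, d=2 → hold, X_2=0
t=2: X=0, d=7 → hold, X_3=0
t=3: X=0, d=7 → hold, X_4=0
t=4: X=0, d=4 → hold, X_5=0
t=5: X=0, d=1 → hold, X_6=0
t=6: X=0, d=2 → hold, X_7=0
t=7: X=0, d=0 → birth, X_8=1
t=8: X=1, d=5 → hold, X_9=1
t=9: X=1, d=7 → hold, X_10=1
t=10: X=1, d=6 → hold, X_11=1


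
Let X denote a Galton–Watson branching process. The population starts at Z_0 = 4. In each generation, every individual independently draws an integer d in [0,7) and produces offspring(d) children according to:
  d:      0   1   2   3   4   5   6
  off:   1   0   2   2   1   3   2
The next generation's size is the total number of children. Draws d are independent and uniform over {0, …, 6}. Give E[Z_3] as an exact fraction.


Outcome values over d=0..6: [1, 0, 2, 2, 1, 3, 2]
Σy = 11, Σy² = 23, M = 7
μ = 11/7 = 11/7,  σ² = 23/7 − (11/7)² = 40/49
E[Z_0] = 4
E[Z_1] = 11/7·E[Z_0] = 44/7
E[Z_2] = 11/7·E[Z_1] = 484/49
E[Z_3] = 11/7·E[Z_2] = 5324/343

5324/343


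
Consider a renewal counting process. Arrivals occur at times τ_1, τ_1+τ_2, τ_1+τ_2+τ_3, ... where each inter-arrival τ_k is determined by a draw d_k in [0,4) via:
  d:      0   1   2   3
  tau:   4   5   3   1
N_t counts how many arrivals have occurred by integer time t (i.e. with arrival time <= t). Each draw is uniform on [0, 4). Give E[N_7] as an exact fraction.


30629/16384

Inter-arrival values over d=0..3: [4, 5, 3, 1]
Each d has probability 1/4, so the pmf of τ is: f(1) = 1/4, f(3) = 1/4, f(4) = 1/4, f(5) = 1/4
Renewal equation for m(n) = E[N_n]: condition on τ_1 = k (if k <= n, one arrival plus a fresh copy on the remaining n−k steps): m(n) = F(n) + Σ_{k<=n} f(k)·m(n−k), where F(n) = P(τ <= n) and m(0) = 0
m(1) = F(1) = 1/4
m(2) = F(2) + f(1)·m(1) = 1/4 + 1/4·1/4 = 5/16
m(3) = F(3) + f(1)·m(2) = 1/2 + 1/4·5/16 = 37/64
m(4) = F(4) + f(1)·m(3) + f(3)·m(1) = 3/4 + 1/4·37/64 + 1/4·1/4 = 245/256
m(5) = F(5) + f(1)·m(4) + f(3)·m(2) + f(4)·m(1) = 1 + 1/4·245/256 + 1/4·5/16 + 1/4·1/4 = 1413/1024
m(6) = F(6) + f(1)·m(5) + f(3)·m(3) + f(4)·m(2) + f(5)·m(1) = 1 + 1/4·1413/1024 + 1/4·37/64 + 1/4·5/16 + 1/4·1/4 = 6677/4096
m(7) = F(7) + f(1)·m(6) + f(3)·m(4) + f(4)·m(3) + f(5)·m(2) = 1 + 1/4·6677/4096 + 1/4·245/256 + 1/4·37/64 + 1/4·5/16 = 30629/16384
E[N_7] = m(7) = 30629/16384


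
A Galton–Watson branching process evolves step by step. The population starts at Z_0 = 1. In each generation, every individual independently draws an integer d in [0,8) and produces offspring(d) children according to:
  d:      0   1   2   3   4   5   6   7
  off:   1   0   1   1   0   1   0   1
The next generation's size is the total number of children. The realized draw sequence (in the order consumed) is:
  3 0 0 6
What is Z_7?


gen 0: Z_0=1, draws=[3], offspring=[1], Z_1=1
gen 1: Z_1=1, draws=[0], offspring=[1], Z_2=1
gen 2: Z_2=1, draws=[0], offspring=[1], Z_3=1
gen 3: Z_3=1, draws=[6], offspring=[0], Z_4=0
gen 4: Z_4=0, draws=[], offspring=[], Z_5=0
gen 5: Z_5=0, draws=[], offspring=[], Z_6=0
gen 6: Z_6=0, draws=[], offspring=[], Z_7=0

0


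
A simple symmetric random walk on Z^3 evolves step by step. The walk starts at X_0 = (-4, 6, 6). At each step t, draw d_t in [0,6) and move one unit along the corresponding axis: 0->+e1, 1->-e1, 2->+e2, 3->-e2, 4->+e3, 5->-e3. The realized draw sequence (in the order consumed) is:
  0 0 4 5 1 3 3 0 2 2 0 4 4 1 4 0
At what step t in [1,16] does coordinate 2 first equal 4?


t=0: X=(-4, 6, 6), d=0 → +e1, X_1=(-3, 6, 6)
t=1: X=(-3, 6, 6), d=0 → +e1, X_2=(-2, 6, 6)
t=2: X=(-2, 6, 6), d=4 → +e3, X_3=(-2, 6, 7)
t=3: X=(-2, 6, 7), d=5 → -e3, X_4=(-2, 6, 6)
t=4: X=(-2, 6, 6), d=1 → -e1, X_5=(-3, 6, 6)
t=5: X=(-3, 6, 6), d=3 → -e2, X_6=(-3, 5, 6)
t=6: X=(-3, 5, 6), d=3 → -e2, X_7=(-3, 4, 6)
t=7: X=(-3, 4, 6), d=0 → +e1, X_8=(-2, 4, 6)
t=8: X=(-2, 4, 6), d=2 → +e2, X_9=(-2, 5, 6)
t=9: X=(-2, 5, 6), d=2 → +e2, X_10=(-2, 6, 6)
t=10: X=(-2, 6, 6), d=0 → +e1, X_11=(-1, 6, 6)
t=11: X=(-1, 6, 6), d=4 → +e3, X_12=(-1, 6, 7)
t=12: X=(-1, 6, 7), d=4 → +e3, X_13=(-1, 6, 8)
t=13: X=(-1, 6, 8), d=1 → -e1, X_14=(-2, 6, 8)
t=14: X=(-2, 6, 8), d=4 → +e3, X_15=(-2, 6, 9)
t=15: X=(-2, 6, 9), d=0 → +e1, X_16=(-1, 6, 9)

7


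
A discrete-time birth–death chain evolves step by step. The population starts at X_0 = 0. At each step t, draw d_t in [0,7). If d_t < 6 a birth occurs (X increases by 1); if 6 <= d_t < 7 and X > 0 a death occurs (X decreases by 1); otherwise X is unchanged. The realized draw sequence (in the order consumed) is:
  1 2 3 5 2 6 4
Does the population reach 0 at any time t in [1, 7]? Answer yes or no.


no

t=0: X=0, d=1 → birth, X_1=1
t=1: X=1, d=2 → birth, X_2=2
t=2: X=2, d=3 → birth, X_3=3
t=3: X=3, d=5 → birth, X_4=4
t=4: X=4, d=2 → birth, X_5=5
t=5: X=5, d=6 → death, X_6=4
t=6: X=4, d=4 → birth, X_7=5


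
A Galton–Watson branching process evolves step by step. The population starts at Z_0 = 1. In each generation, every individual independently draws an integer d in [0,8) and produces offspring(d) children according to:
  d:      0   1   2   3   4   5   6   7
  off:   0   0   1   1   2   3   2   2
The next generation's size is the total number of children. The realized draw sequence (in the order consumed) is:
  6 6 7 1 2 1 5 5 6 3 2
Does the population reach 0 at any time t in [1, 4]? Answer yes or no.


no

gen 0: Z_0=1, draws=[6], offspring=[2], Z_1=2
gen 1: Z_1=2, draws=[6, 7], offspring=[2, 2], Z_2=4
gen 2: Z_2=4, draws=[1, 2, 1, 5], offspring=[0, 1, 0, 3], Z_3=4
gen 3: Z_3=4, draws=[5, 6, 3, 2], offspring=[3, 2, 1, 1], Z_4=7


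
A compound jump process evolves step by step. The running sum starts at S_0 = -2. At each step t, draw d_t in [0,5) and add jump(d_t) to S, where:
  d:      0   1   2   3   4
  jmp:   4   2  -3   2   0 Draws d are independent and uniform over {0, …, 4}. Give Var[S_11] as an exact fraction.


Outcome values over d=0..4: [4, 2, -3, 2, 0]
Σy = 5, Σy² = 33, M = 5
μ = 5/5 = 1,  σ² = 33/5 − (1)² = 28/5
Independent increments: Var[S_11] = 11·σ² = 11·(28/5) = 308/5

308/5


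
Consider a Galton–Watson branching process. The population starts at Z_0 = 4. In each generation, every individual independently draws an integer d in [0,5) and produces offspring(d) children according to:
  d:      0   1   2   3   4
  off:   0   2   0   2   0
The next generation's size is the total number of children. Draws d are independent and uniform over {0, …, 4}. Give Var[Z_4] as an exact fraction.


Outcome values over d=0..4: [0, 2, 0, 2, 0]
Σy = 4, Σy² = 8, M = 5
μ = 4/5 = 4/5,  σ² = 8/5 − (4/5)² = 24/25
V_0 = 0, E_0 = 4
V_1 = 24/25·E_0 + (4/5)²·V_0 = 96/25;  E_1 = 16/5
V_2 = 24/25·E_1 + (4/5)²·V_1 = 3456/625;  E_2 = 64/25
V_3 = 24/25·E_2 + (4/5)²·V_2 = 93696/15625;  E_3 = 256/125
V_4 = 24/25·E_3 + (4/5)²·V_3 = 2267136/390625;  E_4 = 1024/625

2267136/390625


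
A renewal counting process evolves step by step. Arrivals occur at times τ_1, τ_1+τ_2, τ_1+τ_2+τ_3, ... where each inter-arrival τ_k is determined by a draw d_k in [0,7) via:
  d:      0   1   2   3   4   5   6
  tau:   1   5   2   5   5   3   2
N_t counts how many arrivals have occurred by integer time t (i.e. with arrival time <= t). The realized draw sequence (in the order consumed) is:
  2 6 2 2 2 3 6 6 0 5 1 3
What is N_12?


draw d_1=2: τ_1=2, arrival time A_1=2
draw d_2=6: τ_2=2, arrival time A_2=4
draw d_3=2: τ_3=2, arrival time A_3=6
draw d_4=2: τ_4=2, arrival time A_4=8
draw d_5=2: τ_5=2, arrival time A_5=10
draw d_6=3: τ_6=5, arrival time A_6=15
draw d_7=6: τ_7=2, arrival time A_7=17
draw d_8=6: τ_8=2, arrival time A_8=19
draw d_9=0: τ_9=1, arrival time A_9=20
draw d_10=5: τ_10=3, arrival time A_10=23
draw d_11=1: τ_11=5, arrival time A_11=28
draw d_12=3: τ_12=5, arrival time A_12=33
N_t over t=0..12: 0:0 1:0 2:1 3:1 4:2 5:2 6:3 7:3 8:4 9:4 10:5 11:5 12:5

5


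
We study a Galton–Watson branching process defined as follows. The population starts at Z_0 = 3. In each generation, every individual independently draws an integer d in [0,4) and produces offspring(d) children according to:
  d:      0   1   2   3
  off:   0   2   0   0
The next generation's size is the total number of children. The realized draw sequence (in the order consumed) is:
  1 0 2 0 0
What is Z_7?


gen 0: Z_0=3, draws=[1, 0, 2], offspring=[2, 0, 0], Z_1=2
gen 1: Z_1=2, draws=[0, 0], offspring=[0, 0], Z_2=0
gen 2: Z_2=0, draws=[], offspring=[], Z_3=0
gen 3: Z_3=0, draws=[], offspring=[], Z_4=0
gen 4: Z_4=0, draws=[], offspring=[], Z_5=0
gen 5: Z_5=0, draws=[], offspring=[], Z_6=0
gen 6: Z_6=0, draws=[], offspring=[], Z_7=0

0


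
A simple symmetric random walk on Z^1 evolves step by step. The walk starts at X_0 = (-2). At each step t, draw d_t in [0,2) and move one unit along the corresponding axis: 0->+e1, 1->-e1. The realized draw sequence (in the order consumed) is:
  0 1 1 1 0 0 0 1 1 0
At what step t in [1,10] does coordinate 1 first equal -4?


t=0: X=(-2), d=0 → +e1, X_1=(-1)
t=1: X=(-1), d=1 → -e1, X_2=(-2)
t=2: X=(-2), d=1 → -e1, X_3=(-3)
t=3: X=(-3), d=1 → -e1, X_4=(-4)
t=4: X=(-4), d=0 → +e1, X_5=(-3)
t=5: X=(-3), d=0 → +e1, X_6=(-2)
t=6: X=(-2), d=0 → +e1, X_7=(-1)
t=7: X=(-1), d=1 → -e1, X_8=(-2)
t=8: X=(-2), d=1 → -e1, X_9=(-3)
t=9: X=(-3), d=0 → +e1, X_10=(-2)

4


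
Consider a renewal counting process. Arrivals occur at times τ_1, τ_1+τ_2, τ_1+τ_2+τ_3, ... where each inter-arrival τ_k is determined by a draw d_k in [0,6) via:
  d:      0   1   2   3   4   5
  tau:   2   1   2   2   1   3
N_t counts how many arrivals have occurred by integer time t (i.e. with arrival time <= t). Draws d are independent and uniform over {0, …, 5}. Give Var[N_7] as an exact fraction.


49736003/76527504

Inter-arrival values over d=0..5: [2, 1, 2, 2, 1, 3]
Each d has probability 1/6, so the pmf of τ is: f(1) = 1/3, f(2) = 1/2, f(3) = 1/6
Let p_n(j) = P(N_n = j), with p_0 = [1]. Condition on τ_1: p_n(0) = P(τ > n), and for j >= 1, p_n(j) = Σ_{k<=n} f(k)·p_{n−k}(j−1)
p_1 = [2/3, 1/3]  (j = 0..1)
p_2 = [1/6, 13/18, 1/9]  (j = 0..2)
p_3 = [0, 5/9, 11/27, 1/27]  (j = 0..3)
p_4 = [0, 7/36, 65/108, 31/162, 1/81]  (j = 0..4)
p_5 = [0, 1/36, 25/54, 137/324, 20/243, 1/243]  (j = 0..5)
p_6 = [0, 0, 43/216, 113/216, 59/243, 49/1458, 1/729]  (j = 0..6)
p_7 = [0, 0, 5/108, 43/108, 203/486, 181/1458, 29/2187, 1/2187]  (j = 0..7)
E[N_7] = Σ j·p_7(j) = 32029/8748;  E[N_7²] = Σ j²·p_7(j) = 122953/8748
Var[N_7] = 122953/8748 − (32029/8748)² = 49736003/76527504


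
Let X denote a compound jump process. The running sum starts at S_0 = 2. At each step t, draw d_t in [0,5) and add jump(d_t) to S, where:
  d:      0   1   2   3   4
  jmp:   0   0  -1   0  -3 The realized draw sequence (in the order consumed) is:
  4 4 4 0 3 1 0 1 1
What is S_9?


-7

t=0: S=2, d=4, jump=-3, S_1=-1
t=1: S=-1, d=4, jump=-3, S_2=-4
t=2: S=-4, d=4, jump=-3, S_3=-7
t=3: S=-7, d=0, jump=0, S_4=-7
t=4: S=-7, d=3, jump=0, S_5=-7
t=5: S=-7, d=1, jump=0, S_6=-7
t=6: S=-7, d=0, jump=0, S_7=-7
t=7: S=-7, d=1, jump=0, S_8=-7
t=8: S=-7, d=1, jump=0, S_9=-7


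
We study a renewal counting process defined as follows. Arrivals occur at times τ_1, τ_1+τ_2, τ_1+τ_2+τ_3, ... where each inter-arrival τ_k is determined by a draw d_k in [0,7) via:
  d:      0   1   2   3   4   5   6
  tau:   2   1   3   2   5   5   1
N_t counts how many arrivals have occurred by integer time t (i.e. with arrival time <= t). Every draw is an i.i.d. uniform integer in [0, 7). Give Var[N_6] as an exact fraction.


Inter-arrival values over d=0..6: [2, 1, 3, 2, 5, 5, 1]
Each d has probability 1/7, so the pmf of τ is: f(1) = 2/7, f(2) = 2/7, f(3) = 1/7, f(5) = 2/7
Let p_n(j) = P(N_n = j), with p_0 = [1]. Condition on τ_1: p_n(0) = P(τ > n), and for j >= 1, p_n(j) = Σ_{k<=n} f(k)·p_{n−k}(j−1)
p_1 = [5/7, 2/7]  (j = 0..1)
p_2 = [3/7, 24/49, 4/49]  (j = 0..2)
p_3 = [2/7, 23/49, 76/343, 8/343]  (j = 0..3)
p_4 = [2/7, 15/49, 108/343, 208/2401, 16/2401]  (j = 0..4)
p_5 = [0, 25/49, 100/343, 396/2401, 528/16807, 32/16807]  (j = 0..5)
p_6 = [0, 16/49, 131/343, 492/2401, 1264/16807, 1280/117649, 64/117649]  (j = 0..6)
E[N_6] = Σ j·p_6(j) = 242782/117649;  E[N_6²] = Σ j²·p_6(j) = 610992/117649
Var[N_6] = 610992/117649 − (242782/117649)² = 12939498284/13841287201

12939498284/13841287201


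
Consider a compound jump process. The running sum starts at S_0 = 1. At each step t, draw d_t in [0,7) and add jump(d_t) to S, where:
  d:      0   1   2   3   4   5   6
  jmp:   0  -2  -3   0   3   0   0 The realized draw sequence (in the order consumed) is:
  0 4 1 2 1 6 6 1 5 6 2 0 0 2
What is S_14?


t=0: S=1, d=0, jump=0, S_1=1
t=1: S=1, d=4, jump=3, S_2=4
t=2: S=4, d=1, jump=-2, S_3=2
t=3: S=2, d=2, jump=-3, S_4=-1
t=4: S=-1, d=1, jump=-2, S_5=-3
t=5: S=-3, d=6, jump=0, S_6=-3
t=6: S=-3, d=6, jump=0, S_7=-3
t=7: S=-3, d=1, jump=-2, S_8=-5
t=8: S=-5, d=5, jump=0, S_9=-5
t=9: S=-5, d=6, jump=0, S_10=-5
t=10: S=-5, d=2, jump=-3, S_11=-8
t=11: S=-8, d=0, jump=0, S_12=-8
t=12: S=-8, d=0, jump=0, S_13=-8
t=13: S=-8, d=2, jump=-3, S_14=-11

-11


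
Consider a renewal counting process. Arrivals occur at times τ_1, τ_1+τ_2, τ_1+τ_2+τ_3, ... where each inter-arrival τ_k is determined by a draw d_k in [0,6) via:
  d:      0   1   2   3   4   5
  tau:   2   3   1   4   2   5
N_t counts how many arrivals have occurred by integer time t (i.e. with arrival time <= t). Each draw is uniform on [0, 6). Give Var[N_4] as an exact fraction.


Inter-arrival values over d=0..5: [2, 3, 1, 4, 2, 5]
Each d has probability 1/6, so the pmf of τ is: f(1) = 1/6, f(2) = 1/3, f(3) = 1/6, f(4) = 1/6, f(5) = 1/6
Let p_n(j) = P(N_n = j), with p_0 = [1]. Condition on τ_1: p_n(0) = P(τ > n), and for j >= 1, p_n(j) = Σ_{k<=n} f(k)·p_{n−k}(j−1)
p_1 = [5/6, 1/6]  (j = 0..1)
p_2 = [1/2, 17/36, 1/36]  (j = 0..2)
p_3 = [1/3, 19/36, 29/216, 1/216]  (j = 0..3)
p_4 = [1/6, 19/36, 59/216, 41/1296, 1/1296]  (j = 0..4)
E[N_4] = Σ j·p_4(j) = 1519/1296;  E[N_4²] = Σ j²·p_4(j) = 2485/1296
Var[N_4] = 2485/1296 − (1519/1296)² = 913199/1679616

913199/1679616


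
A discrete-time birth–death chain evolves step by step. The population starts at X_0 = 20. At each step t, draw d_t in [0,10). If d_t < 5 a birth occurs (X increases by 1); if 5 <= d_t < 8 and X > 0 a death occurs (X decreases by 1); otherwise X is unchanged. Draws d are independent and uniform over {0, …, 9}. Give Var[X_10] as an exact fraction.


38/5

X can drop by at most 1 per step and X_0 = 20 > T = 10, so X_t >= 20 − t >= 10 > 0 for every t <= 10: the floor at 0 (the 'and X > 0' condition) never binds. Hence X_10 = X_0 + Σ_{t<10} Y_t with i.i.d. increments Y_t = y(d_t) ∈ {+1, −1, 0}.
Outcome values over d=0..9: [1, 1, 1, 1, 1, -1, -1, -1, 0, 0]
Σy = 2, Σy² = 8, M = 10
μ = 2/10 = 1/5,  σ² = 8/10 − (1/5)² = 19/25
Independent increments: Var[X_10] = 10·σ² = 10·(19/25) = 38/5


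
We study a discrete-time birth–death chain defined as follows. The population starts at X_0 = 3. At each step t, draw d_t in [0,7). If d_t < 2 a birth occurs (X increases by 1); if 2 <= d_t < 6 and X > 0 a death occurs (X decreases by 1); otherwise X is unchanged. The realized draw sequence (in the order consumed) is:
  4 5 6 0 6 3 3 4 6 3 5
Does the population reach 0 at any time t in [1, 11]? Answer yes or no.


yes

t=0: X=3, d=4 → death, X_1=2
t=1: X=2, d=5 → death, X_2=1
t=2: X=1, d=6 → hold, X_3=1
t=3: X=1, d=0 → birth, X_4=2
t=4: X=2, d=6 → hold, X_5=2
t=5: X=2, d=3 → death, X_6=1
t=6: X=1, d=3 → death, X_7=0
t=7: X=0, d=4 → hold, X_8=0
t=8: X=0, d=6 → hold, X_9=0
t=9: X=0, d=3 → hold, X_10=0
t=10: X=0, d=5 → hold, X_11=0


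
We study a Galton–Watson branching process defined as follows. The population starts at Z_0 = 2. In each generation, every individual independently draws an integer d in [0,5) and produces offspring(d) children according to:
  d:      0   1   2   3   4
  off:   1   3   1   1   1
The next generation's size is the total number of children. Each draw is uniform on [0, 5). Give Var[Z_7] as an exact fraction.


1403162916512/6103515625

Outcome values over d=0..4: [1, 3, 1, 1, 1]
Σy = 7, Σy² = 13, M = 5
μ = 7/5 = 7/5,  σ² = 13/5 − (7/5)² = 16/25
V_0 = 0, E_0 = 2
V_1 = 16/25·E_0 + (7/5)²·V_0 = 32/25;  E_1 = 14/5
V_2 = 16/25·E_1 + (7/5)²·V_1 = 2688/625;  E_2 = 98/25
V_3 = 16/25·E_2 + (7/5)²·V_2 = 170912/15625;  E_3 = 686/125
V_4 = 16/25·E_3 + (7/5)²·V_3 = 9746688/390625;  E_4 = 4802/625
V_5 = 16/25·E_4 + (7/5)²·V_4 = 525607712/9765625;  E_5 = 33614/3125
V_6 = 16/25·E_5 + (7/5)²·V_5 = 27435477888/244140625;  E_6 = 235298/15625
V_7 = 16/25·E_6 + (7/5)²·V_6 = 1403162916512/6103515625;  E_7 = 1647086/78125


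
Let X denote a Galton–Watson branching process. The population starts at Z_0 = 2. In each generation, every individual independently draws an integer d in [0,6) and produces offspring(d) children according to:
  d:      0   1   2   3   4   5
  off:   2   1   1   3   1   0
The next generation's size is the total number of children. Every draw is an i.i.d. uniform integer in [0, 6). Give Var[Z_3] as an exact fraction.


Outcome values over d=0..5: [2, 1, 1, 3, 1, 0]
Σy = 8, Σy² = 16, M = 6
μ = 8/6 = 4/3,  σ² = 16/6 − (4/3)² = 8/9
V_0 = 0, E_0 = 2
V_1 = 8/9·E_0 + (4/3)²·V_0 = 16/9;  E_1 = 8/3
V_2 = 8/9·E_1 + (4/3)²·V_1 = 448/81;  E_2 = 32/9
V_3 = 8/9·E_2 + (4/3)²·V_2 = 9472/729;  E_3 = 128/27

9472/729


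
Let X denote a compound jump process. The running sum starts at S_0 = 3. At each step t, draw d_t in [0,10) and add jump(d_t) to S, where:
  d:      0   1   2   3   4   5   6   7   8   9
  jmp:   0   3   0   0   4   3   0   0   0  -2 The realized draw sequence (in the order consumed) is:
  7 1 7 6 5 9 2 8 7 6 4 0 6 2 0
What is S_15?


11

t=0: S=3, d=7, jump=0, S_1=3
t=1: S=3, d=1, jump=3, S_2=6
t=2: S=6, d=7, jump=0, S_3=6
t=3: S=6, d=6, jump=0, S_4=6
t=4: S=6, d=5, jump=3, S_5=9
t=5: S=9, d=9, jump=-2, S_6=7
t=6: S=7, d=2, jump=0, S_7=7
t=7: S=7, d=8, jump=0, S_8=7
t=8: S=7, d=7, jump=0, S_9=7
t=9: S=7, d=6, jump=0, S_10=7
t=10: S=7, d=4, jump=4, S_11=11
t=11: S=11, d=0, jump=0, S_12=11
t=12: S=11, d=6, jump=0, S_13=11
t=13: S=11, d=2, jump=0, S_14=11
t=14: S=11, d=0, jump=0, S_15=11


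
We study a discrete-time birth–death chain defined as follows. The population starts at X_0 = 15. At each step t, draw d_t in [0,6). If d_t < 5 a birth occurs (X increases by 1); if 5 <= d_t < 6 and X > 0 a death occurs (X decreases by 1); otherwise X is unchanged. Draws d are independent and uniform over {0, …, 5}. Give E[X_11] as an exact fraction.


67/3

X can drop by at most 1 per step and X_0 = 15 > T = 11, so X_t >= 15 − t >= 4 > 0 for every t <= 11: the floor at 0 (the 'and X > 0' condition) never binds. Hence X_11 = X_0 + Σ_{t<11} Y_t with i.i.d. increments Y_t = y(d_t) ∈ {+1, −1, 0}.
Outcome values over d=0..5: [1, 1, 1, 1, 1, -1]
Σy = 4, Σy² = 6, M = 6
μ = 4/6 = 2/3,  σ² = 6/6 − (2/3)² = 5/9
E[X_11] = 15 + 11·(2/3) = 67/3


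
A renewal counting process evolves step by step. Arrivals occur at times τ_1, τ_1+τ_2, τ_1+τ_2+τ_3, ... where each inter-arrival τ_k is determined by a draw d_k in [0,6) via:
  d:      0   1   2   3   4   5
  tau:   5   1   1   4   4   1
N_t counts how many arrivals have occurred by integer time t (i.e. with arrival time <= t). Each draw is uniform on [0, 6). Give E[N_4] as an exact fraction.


61/48

Inter-arrival values over d=0..5: [5, 1, 1, 4, 4, 1]
Each d has probability 1/6, so the pmf of τ is: f(1) = 1/2, f(4) = 1/3, f(5) = 1/6
Renewal equation for m(n) = E[N_n]: condition on τ_1 = k (if k <= n, one arrival plus a fresh copy on the remaining n−k steps): m(n) = F(n) + Σ_{k<=n} f(k)·m(n−k), where F(n) = P(τ <= n) and m(0) = 0
m(1) = F(1) = 1/2
m(2) = F(2) + f(1)·m(1) = 1/2 + 1/2·1/2 = 3/4
m(3) = F(3) + f(1)·m(2) = 1/2 + 1/2·3/4 = 7/8
m(4) = F(4) + f(1)·m(3) = 5/6 + 1/2·7/8 = 61/48
E[N_4] = m(4) = 61/48


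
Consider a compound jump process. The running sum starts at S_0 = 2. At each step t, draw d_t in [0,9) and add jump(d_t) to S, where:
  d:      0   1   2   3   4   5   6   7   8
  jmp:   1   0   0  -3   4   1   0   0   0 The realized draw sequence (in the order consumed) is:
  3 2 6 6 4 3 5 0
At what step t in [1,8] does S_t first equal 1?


7

t=0: S=2, d=3, jump=-3, S_1=-1
t=1: S=-1, d=2, jump=0, S_2=-1
t=2: S=-1, d=6, jump=0, S_3=-1
t=3: S=-1, d=6, jump=0, S_4=-1
t=4: S=-1, d=4, jump=4, S_5=3
t=5: S=3, d=3, jump=-3, S_6=0
t=6: S=0, d=5, jump=1, S_7=1
t=7: S=1, d=0, jump=1, S_8=2


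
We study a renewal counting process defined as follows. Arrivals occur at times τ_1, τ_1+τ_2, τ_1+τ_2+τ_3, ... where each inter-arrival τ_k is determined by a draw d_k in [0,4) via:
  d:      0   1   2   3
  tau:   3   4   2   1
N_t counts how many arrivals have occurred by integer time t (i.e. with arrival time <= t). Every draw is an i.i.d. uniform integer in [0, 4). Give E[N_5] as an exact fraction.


1845/1024

Inter-arrival values over d=0..3: [3, 4, 2, 1]
Each d has probability 1/4, so the pmf of τ is: f(1) = 1/4, f(2) = 1/4, f(3) = 1/4, f(4) = 1/4
Renewal equation for m(n) = E[N_n]: condition on τ_1 = k (if k <= n, one arrival plus a fresh copy on the remaining n−k steps): m(n) = F(n) + Σ_{k<=n} f(k)·m(n−k), where F(n) = P(τ <= n) and m(0) = 0
m(1) = F(1) = 1/4
m(2) = F(2) + f(1)·m(1) = 1/2 + 1/4·1/4 = 9/16
m(3) = F(3) + f(1)·m(2) + f(2)·m(1) = 3/4 + 1/4·9/16 + 1/4·1/4 = 61/64
m(4) = F(4) + f(1)·m(3) + f(2)·m(2) + f(3)·m(1) = 1 + 1/4·61/64 + 1/4·9/16 + 1/4·1/4 = 369/256
m(5) = F(5) + f(1)·m(4) + f(2)·m(3) + f(3)·m(2) + f(4)·m(1) = 1 + 1/4·369/256 + 1/4·61/64 + 1/4·9/16 + 1/4·1/4 = 1845/1024
E[N_5] = m(5) = 1845/1024


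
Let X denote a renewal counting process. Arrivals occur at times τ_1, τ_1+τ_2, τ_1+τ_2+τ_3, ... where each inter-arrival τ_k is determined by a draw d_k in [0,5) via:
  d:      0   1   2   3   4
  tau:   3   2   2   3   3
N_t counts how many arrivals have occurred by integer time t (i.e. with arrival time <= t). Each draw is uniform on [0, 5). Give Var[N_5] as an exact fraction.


Inter-arrival values over d=0..4: [3, 2, 2, 3, 3]
Each d has probability 1/5, so the pmf of τ is: f(2) = 2/5, f(3) = 3/5
Let p_n(j) = P(N_n = j), with p_0 = [1]. Condition on τ_1: p_n(0) = P(τ > n), and for j >= 1, p_n(j) = Σ_{k<=n} f(k)·p_{n−k}(j−1)
p_1 = [1]  (j = 0)
p_2 = [3/5, 2/5]  (j = 0..1)
p_3 = [0, 1]  (j = 0..1)
p_4 = [0, 21/25, 4/25]  (j = 0..2)
p_5 = [0, 9/25, 16/25]  (j = 0..2)
E[N_5] = Σ j·p_5(j) = 41/25;  E[N_5²] = Σ j²·p_5(j) = 73/25
Var[N_5] = 73/25 − (41/25)² = 144/625

144/625


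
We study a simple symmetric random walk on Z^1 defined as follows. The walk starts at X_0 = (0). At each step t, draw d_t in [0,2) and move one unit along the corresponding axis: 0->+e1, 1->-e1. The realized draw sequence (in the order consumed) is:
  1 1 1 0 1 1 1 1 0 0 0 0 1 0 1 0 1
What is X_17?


t=0: X=(0), d=1 → -e1, X_1=(-1)
t=1: X=(-1), d=1 → -e1, X_2=(-2)
t=2: X=(-2), d=1 → -e1, X_3=(-3)
t=3: X=(-3), d=0 → +e1, X_4=(-2)
t=4: X=(-2), d=1 → -e1, X_5=(-3)
t=5: X=(-3), d=1 → -e1, X_6=(-4)
t=6: X=(-4), d=1 → -e1, X_7=(-5)
t=7: X=(-5), d=1 → -e1, X_8=(-6)
t=8: X=(-6), d=0 → +e1, X_9=(-5)
t=9: X=(-5), d=0 → +e1, X_10=(-4)
t=10: X=(-4), d=0 → +e1, X_11=(-3)
t=11: X=(-3), d=0 → +e1, X_12=(-2)
t=12: X=(-2), d=1 → -e1, X_13=(-3)
t=13: X=(-3), d=0 → +e1, X_14=(-2)
t=14: X=(-2), d=1 → -e1, X_15=(-3)
t=15: X=(-3), d=0 → +e1, X_16=(-2)
t=16: X=(-2), d=1 → -e1, X_17=(-3)

(-3)


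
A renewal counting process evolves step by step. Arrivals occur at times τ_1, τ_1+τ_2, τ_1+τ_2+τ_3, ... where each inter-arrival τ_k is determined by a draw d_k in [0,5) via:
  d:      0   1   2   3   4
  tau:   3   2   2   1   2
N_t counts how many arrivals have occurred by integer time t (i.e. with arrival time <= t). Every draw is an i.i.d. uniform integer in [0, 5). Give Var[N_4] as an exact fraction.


127124/390625

Inter-arrival values over d=0..4: [3, 2, 2, 1, 2]
Each d has probability 1/5, so the pmf of τ is: f(1) = 1/5, f(2) = 3/5, f(3) = 1/5
Let p_n(j) = P(N_n = j), with p_0 = [1]. Condition on τ_1: p_n(0) = P(τ > n), and for j >= 1, p_n(j) = Σ_{k<=n} f(k)·p_{n−k}(j−1)
p_1 = [4/5, 1/5]  (j = 0..1)
p_2 = [1/5, 19/25, 1/25]  (j = 0..2)
p_3 = [0, 18/25, 34/125, 1/125]  (j = 0..3)
p_4 = [0, 7/25, 16/25, 49/625, 1/625]  (j = 0..4)
E[N_4] = Σ j·p_4(j) = 1126/625;  E[N_4²] = Σ j²·p_4(j) = 2232/625
Var[N_4] = 2232/625 − (1126/625)² = 127124/390625
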